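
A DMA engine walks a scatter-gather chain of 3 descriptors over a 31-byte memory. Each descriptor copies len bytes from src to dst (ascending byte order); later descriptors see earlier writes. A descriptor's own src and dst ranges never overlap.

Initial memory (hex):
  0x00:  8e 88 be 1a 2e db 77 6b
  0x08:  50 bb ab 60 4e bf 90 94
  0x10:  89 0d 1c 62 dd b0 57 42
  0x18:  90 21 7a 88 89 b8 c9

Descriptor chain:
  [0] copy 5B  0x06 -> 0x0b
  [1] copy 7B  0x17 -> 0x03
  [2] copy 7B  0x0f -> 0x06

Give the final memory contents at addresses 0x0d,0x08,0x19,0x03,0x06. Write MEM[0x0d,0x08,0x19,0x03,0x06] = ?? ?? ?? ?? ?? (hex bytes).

[0] 0x06->0x0b len=5 : 77 6b 50 bb ab
[1] 0x17->0x03 len=7 : 42 90 21 7a 88 89 b8
[2] 0x0f->0x06 len=7 : ab 89 0d 1c 62 dd b0
query mem[0x0d]=0x50, mem[0x08]=0x0d, mem[0x19]=0x21, mem[0x03]=0x42, mem[0x06]=0xab

MEM[0x0d,0x08,0x19,0x03,0x06] = 50 0d 21 42 ab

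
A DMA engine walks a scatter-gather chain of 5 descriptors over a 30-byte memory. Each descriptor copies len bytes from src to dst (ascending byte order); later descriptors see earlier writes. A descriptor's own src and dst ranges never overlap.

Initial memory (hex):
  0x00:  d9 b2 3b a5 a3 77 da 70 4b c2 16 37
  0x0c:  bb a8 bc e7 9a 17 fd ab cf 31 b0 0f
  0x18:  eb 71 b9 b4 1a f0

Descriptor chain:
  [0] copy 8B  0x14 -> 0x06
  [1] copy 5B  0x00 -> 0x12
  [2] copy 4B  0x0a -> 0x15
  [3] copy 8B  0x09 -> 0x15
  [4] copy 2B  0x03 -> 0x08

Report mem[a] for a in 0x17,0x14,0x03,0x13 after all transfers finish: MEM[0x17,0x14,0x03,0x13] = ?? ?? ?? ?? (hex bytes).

#0 dst[0x06+8] := {0xcf,0x31,0xb0,0x0f,0xeb,0x71,0xb9,0xb4}
#1 dst[0x12+5] := {0xd9,0xb2,0x3b,0xa5,0xa3}
#2 dst[0x15+4] := {0xeb,0x71,0xb9,0xb4}
#3 dst[0x15+8] := {0x0f,0xeb,0x71,0xb9,0xb4,0xbc,0xe7,0x9a}
#4 dst[0x08+2] := {0xa5,0xa3}
query mem[0x17]=0x71, mem[0x14]=0x3b, mem[0x03]=0xa5, mem[0x13]=0xb2

MEM[0x17,0x14,0x03,0x13] = 71 3b a5 b2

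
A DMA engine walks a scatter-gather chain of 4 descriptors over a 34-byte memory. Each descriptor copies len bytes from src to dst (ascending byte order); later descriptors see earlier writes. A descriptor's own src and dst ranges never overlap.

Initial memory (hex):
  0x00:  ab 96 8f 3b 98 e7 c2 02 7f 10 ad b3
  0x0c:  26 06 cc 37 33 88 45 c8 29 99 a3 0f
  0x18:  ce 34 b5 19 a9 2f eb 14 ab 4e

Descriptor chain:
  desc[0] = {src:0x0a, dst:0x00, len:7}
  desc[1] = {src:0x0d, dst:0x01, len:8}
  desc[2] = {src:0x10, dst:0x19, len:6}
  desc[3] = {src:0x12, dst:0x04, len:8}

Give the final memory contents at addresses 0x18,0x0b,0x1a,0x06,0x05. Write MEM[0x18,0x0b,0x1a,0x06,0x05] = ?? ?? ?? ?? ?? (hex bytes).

  after D0: wrote 7B at 0x00 = adb32606cc3733
  after D1: wrote 8B at 0x01 = 06cc37338845c829
  after D2: wrote 6B at 0x19 = 338845c82999
  after D3: wrote 8B at 0x04 = 45c82999a30fce33
query mem[0x18]=0xce, mem[0x0b]=0x33, mem[0x1a]=0x88, mem[0x06]=0x29, mem[0x05]=0xc8

MEM[0x18,0x0b,0x1a,0x06,0x05] = ce 33 88 29 c8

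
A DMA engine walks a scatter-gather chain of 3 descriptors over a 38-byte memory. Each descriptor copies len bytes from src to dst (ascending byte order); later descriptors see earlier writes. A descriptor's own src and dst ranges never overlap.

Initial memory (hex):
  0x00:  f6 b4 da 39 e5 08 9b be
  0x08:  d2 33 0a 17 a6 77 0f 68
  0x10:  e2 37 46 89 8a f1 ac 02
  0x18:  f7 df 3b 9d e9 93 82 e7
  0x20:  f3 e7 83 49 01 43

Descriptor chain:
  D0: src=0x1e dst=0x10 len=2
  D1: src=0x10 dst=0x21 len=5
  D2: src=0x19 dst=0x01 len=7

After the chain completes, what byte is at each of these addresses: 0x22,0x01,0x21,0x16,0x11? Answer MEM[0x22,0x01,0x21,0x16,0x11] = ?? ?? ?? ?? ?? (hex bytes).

MEM[0x22,0x01,0x21,0x16,0x11] = e7 df 82 ac e7

[0] 0x1e->0x10 len=2 : 82 e7
[1] 0x10->0x21 len=5 : 82 e7 46 89 8a
[2] 0x19->0x01 len=7 : df 3b 9d e9 93 82 e7
query mem[0x22]=0xe7, mem[0x01]=0xdf, mem[0x21]=0x82, mem[0x16]=0xac, mem[0x11]=0xe7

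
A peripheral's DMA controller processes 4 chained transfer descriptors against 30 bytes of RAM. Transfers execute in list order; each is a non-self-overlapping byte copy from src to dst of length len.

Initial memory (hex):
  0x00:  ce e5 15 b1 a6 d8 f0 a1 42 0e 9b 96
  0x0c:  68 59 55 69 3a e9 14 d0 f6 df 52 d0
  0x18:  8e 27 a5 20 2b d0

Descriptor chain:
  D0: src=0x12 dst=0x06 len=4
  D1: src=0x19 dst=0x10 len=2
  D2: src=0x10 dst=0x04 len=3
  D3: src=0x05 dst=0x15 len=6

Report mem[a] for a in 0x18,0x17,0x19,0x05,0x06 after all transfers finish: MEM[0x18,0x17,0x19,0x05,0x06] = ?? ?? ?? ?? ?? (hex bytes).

MEM[0x18,0x17,0x19,0x05,0x06] = f6 d0 df a5 14

  after D0: wrote 4B at 0x06 = 14d0f6df
  after D1: wrote 2B at 0x10 = 27a5
  after D2: wrote 3B at 0x04 = 27a514
  after D3: wrote 6B at 0x15 = a514d0f6df9b
query mem[0x18]=0xf6, mem[0x17]=0xd0, mem[0x19]=0xdf, mem[0x05]=0xa5, mem[0x06]=0x14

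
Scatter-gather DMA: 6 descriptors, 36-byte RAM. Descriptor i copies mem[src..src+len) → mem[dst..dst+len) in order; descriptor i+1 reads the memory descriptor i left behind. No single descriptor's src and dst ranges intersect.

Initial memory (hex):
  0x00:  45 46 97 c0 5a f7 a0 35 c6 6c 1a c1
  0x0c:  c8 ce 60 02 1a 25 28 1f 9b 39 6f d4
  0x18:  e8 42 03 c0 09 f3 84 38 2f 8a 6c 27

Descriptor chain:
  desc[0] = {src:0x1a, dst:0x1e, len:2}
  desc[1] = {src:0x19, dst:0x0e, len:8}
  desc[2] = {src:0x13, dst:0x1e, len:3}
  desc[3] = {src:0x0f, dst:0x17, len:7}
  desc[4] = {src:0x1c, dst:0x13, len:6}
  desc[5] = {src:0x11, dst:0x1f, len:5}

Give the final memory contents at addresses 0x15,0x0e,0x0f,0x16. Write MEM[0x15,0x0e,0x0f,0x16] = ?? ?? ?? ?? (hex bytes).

MEM[0x15,0x0e,0x0f,0x16] = 03 42 03 c0

D0: mem[0x1e..0x1f] <- [03 c0]
D1: mem[0x0e..0x15] <- [42 03 c0 09 f3 03 c0 2f]
D2: mem[0x1e..0x20] <- [03 c0 2f]
D3: mem[0x17..0x1d] <- [03 c0 09 f3 03 c0 2f]
D4: mem[0x13..0x18] <- [c0 2f 03 c0 2f 8a]
D5: mem[0x1f..0x23] <- [09 f3 c0 2f 03]
query mem[0x15]=0x03, mem[0x0e]=0x42, mem[0x0f]=0x03, mem[0x16]=0xc0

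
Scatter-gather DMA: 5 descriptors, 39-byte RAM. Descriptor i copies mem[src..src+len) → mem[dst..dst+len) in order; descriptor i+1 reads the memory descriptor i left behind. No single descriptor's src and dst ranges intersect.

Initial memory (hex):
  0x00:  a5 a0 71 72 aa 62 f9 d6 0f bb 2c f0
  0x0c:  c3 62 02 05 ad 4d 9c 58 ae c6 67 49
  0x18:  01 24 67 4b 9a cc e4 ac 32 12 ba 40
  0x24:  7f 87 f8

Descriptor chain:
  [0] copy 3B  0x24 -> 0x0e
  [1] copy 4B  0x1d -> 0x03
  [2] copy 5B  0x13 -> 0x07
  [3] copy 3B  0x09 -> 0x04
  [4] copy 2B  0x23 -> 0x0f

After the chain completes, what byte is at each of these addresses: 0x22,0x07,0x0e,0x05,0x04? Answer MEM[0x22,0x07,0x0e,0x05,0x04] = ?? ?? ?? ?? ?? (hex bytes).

MEM[0x22,0x07,0x0e,0x05,0x04] = ba 58 7f 67 c6

D0: mem[0x0e..0x10] <- [7f 87 f8]
D1: mem[0x03..0x06] <- [cc e4 ac 32]
D2: mem[0x07..0x0b] <- [58 ae c6 67 49]
D3: mem[0x04..0x06] <- [c6 67 49]
D4: mem[0x0f..0x10] <- [40 7f]
query mem[0x22]=0xba, mem[0x07]=0x58, mem[0x0e]=0x7f, mem[0x05]=0x67, mem[0x04]=0xc6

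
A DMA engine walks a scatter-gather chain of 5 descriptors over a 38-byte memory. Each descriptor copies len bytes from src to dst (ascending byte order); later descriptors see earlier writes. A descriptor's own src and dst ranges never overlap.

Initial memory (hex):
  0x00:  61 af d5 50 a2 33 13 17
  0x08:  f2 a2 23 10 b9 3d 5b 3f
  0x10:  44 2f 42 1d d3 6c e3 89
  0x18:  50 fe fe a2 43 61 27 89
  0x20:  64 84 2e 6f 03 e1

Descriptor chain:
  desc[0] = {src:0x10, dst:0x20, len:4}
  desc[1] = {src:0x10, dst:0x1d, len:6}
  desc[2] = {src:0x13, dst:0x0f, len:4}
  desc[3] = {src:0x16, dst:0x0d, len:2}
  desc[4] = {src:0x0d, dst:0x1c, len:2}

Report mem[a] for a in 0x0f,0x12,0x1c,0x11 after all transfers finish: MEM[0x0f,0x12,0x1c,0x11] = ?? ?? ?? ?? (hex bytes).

D0: mem[0x20..0x23] <- [44 2f 42 1d]
D1: mem[0x1d..0x22] <- [44 2f 42 1d d3 6c]
D2: mem[0x0f..0x12] <- [1d d3 6c e3]
D3: mem[0x0d..0x0e] <- [e3 89]
D4: mem[0x1c..0x1d] <- [e3 89]
query mem[0x0f]=0x1d, mem[0x12]=0xe3, mem[0x1c]=0xe3, mem[0x11]=0x6c

MEM[0x0f,0x12,0x1c,0x11] = 1d e3 e3 6c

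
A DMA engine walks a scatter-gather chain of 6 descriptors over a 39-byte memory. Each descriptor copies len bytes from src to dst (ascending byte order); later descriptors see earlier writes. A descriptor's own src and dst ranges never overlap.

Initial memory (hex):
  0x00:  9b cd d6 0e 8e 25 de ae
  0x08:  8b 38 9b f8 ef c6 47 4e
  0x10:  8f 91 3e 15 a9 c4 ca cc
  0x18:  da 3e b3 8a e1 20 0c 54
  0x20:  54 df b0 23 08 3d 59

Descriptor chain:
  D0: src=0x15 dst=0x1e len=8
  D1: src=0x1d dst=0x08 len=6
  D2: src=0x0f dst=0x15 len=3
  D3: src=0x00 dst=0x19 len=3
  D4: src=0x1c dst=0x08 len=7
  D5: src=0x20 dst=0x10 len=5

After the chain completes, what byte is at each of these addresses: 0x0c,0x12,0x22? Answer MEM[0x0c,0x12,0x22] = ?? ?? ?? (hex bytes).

MEM[0x0c,0x12,0x22] = cc 3e 3e

[0] 0x15->0x1e len=8 : c4 ca cc da 3e b3 8a e1
[1] 0x1d->0x08 len=6 : 20 c4 ca cc da 3e
[2] 0x0f->0x15 len=3 : 4e 8f 91
[3] 0x00->0x19 len=3 : 9b cd d6
[4] 0x1c->0x08 len=7 : e1 20 c4 ca cc da 3e
[5] 0x20->0x10 len=5 : cc da 3e b3 8a
query mem[0x0c]=0xcc, mem[0x12]=0x3e, mem[0x22]=0x3e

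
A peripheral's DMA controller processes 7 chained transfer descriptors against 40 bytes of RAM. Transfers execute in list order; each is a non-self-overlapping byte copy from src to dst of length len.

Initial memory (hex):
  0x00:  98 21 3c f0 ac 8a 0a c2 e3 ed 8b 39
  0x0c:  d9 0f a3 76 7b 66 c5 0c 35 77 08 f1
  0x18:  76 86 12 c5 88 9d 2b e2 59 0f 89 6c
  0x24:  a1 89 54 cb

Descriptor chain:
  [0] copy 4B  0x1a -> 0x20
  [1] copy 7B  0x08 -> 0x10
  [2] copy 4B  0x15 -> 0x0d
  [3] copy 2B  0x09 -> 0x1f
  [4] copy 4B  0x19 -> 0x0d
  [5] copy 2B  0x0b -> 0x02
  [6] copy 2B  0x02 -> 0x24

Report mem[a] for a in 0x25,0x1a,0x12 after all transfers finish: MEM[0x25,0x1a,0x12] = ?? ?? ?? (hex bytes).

MEM[0x25,0x1a,0x12] = d9 12 8b

#0 dst[0x20+4] := {0x12,0xc5,0x88,0x9d}
#1 dst[0x10+7] := {0xe3,0xed,0x8b,0x39,0xd9,0x0f,0xa3}
#2 dst[0x0d+4] := {0x0f,0xa3,0xf1,0x76}
#3 dst[0x1f+2] := {0xed,0x8b}
#4 dst[0x0d+4] := {0x86,0x12,0xc5,0x88}
#5 dst[0x02+2] := {0x39,0xd9}
#6 dst[0x24+2] := {0x39,0xd9}
query mem[0x25]=0xd9, mem[0x1a]=0x12, mem[0x12]=0x8b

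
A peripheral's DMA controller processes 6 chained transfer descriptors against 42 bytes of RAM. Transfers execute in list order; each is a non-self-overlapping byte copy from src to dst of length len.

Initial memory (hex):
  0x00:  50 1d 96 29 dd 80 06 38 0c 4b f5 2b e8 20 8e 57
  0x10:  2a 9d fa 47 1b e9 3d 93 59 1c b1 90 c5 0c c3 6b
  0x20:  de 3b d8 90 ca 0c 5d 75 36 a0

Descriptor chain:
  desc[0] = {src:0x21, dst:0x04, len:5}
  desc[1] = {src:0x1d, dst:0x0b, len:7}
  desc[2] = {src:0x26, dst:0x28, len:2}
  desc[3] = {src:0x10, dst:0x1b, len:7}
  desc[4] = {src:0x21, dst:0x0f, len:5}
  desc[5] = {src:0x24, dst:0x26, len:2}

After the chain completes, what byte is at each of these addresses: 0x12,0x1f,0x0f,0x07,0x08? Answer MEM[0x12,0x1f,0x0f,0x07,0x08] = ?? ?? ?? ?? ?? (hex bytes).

MEM[0x12,0x1f,0x0f,0x07,0x08] = ca 1b 3d ca 0c

[0] 0x21->0x04 len=5 : 3b d8 90 ca 0c
[1] 0x1d->0x0b len=7 : 0c c3 6b de 3b d8 90
[2] 0x26->0x28 len=2 : 5d 75
[3] 0x10->0x1b len=7 : d8 90 fa 47 1b e9 3d
[4] 0x21->0x0f len=5 : 3d d8 90 ca 0c
[5] 0x24->0x26 len=2 : ca 0c
query mem[0x12]=0xca, mem[0x1f]=0x1b, mem[0x0f]=0x3d, mem[0x07]=0xca, mem[0x08]=0x0c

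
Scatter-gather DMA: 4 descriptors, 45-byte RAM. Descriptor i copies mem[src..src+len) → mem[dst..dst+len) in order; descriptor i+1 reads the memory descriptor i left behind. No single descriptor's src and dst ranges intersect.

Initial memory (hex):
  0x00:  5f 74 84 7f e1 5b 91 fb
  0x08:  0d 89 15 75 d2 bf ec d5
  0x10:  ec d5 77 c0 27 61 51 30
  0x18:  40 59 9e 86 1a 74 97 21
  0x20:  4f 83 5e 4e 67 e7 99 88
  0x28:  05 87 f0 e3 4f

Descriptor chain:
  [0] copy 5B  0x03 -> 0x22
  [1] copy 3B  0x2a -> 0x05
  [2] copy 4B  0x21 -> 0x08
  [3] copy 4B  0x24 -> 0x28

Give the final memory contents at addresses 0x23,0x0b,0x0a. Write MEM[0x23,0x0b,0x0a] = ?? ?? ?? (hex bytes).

[0] 0x03->0x22 len=5 : 7f e1 5b 91 fb
[1] 0x2a->0x05 len=3 : f0 e3 4f
[2] 0x21->0x08 len=4 : 83 7f e1 5b
[3] 0x24->0x28 len=4 : 5b 91 fb 88
query mem[0x23]=0xe1, mem[0x0b]=0x5b, mem[0x0a]=0xe1

MEM[0x23,0x0b,0x0a] = e1 5b e1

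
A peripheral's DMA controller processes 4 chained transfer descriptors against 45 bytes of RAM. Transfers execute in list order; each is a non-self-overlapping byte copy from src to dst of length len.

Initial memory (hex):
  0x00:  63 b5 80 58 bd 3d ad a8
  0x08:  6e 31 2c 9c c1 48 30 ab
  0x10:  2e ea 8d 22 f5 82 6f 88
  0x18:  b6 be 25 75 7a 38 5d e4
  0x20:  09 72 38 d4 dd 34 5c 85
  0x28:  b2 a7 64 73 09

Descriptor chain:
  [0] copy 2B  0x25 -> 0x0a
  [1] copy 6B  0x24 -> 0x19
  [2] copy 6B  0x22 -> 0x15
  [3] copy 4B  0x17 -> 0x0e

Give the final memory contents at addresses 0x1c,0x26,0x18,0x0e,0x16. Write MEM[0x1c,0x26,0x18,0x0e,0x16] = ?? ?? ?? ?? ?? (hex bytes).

MEM[0x1c,0x26,0x18,0x0e,0x16] = 85 5c 34 dd d4

#0 dst[0x0a+2] := {0x34,0x5c}
#1 dst[0x19+6] := {0xdd,0x34,0x5c,0x85,0xb2,0xa7}
#2 dst[0x15+6] := {0x38,0xd4,0xdd,0x34,0x5c,0x85}
#3 dst[0x0e+4] := {0xdd,0x34,0x5c,0x85}
query mem[0x1c]=0x85, mem[0x26]=0x5c, mem[0x18]=0x34, mem[0x0e]=0xdd, mem[0x16]=0xd4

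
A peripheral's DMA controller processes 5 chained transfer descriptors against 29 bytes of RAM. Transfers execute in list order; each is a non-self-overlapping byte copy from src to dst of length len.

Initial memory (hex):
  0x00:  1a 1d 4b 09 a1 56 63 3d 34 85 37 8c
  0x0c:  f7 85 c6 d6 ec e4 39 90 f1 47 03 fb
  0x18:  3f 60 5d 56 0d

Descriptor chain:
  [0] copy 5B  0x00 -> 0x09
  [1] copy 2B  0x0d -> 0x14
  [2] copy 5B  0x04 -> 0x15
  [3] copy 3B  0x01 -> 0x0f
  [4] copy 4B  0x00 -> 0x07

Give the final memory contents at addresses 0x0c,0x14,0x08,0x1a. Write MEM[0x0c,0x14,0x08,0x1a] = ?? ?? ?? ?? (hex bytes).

[0] 0x00->0x09 len=5 : 1a 1d 4b 09 a1
[1] 0x0d->0x14 len=2 : a1 c6
[2] 0x04->0x15 len=5 : a1 56 63 3d 34
[3] 0x01->0x0f len=3 : 1d 4b 09
[4] 0x00->0x07 len=4 : 1a 1d 4b 09
query mem[0x0c]=0x09, mem[0x14]=0xa1, mem[0x08]=0x1d, mem[0x1a]=0x5d

MEM[0x0c,0x14,0x08,0x1a] = 09 a1 1d 5d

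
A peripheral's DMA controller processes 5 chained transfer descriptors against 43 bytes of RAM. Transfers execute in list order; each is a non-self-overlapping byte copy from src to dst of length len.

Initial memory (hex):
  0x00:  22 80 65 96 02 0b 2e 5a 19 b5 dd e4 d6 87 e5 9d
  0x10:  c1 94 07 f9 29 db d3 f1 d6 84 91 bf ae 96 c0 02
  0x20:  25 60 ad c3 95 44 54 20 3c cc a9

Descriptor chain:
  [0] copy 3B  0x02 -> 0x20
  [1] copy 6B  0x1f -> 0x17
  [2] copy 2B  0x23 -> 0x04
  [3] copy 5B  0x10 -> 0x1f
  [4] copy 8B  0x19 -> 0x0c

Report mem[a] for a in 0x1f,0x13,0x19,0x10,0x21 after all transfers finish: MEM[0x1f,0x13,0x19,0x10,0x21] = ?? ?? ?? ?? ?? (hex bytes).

#0 dst[0x20+3] := {0x65,0x96,0x02}
#1 dst[0x17+6] := {0x02,0x65,0x96,0x02,0xc3,0x95}
#2 dst[0x04+2] := {0xc3,0x95}
#3 dst[0x1f+5] := {0xc1,0x94,0x07,0xf9,0x29}
#4 dst[0x0c+8] := {0x96,0x02,0xc3,0x95,0x96,0xc0,0xc1,0x94}
query mem[0x1f]=0xc1, mem[0x13]=0x94, mem[0x19]=0x96, mem[0x10]=0x96, mem[0x21]=0x07

MEM[0x1f,0x13,0x19,0x10,0x21] = c1 94 96 96 07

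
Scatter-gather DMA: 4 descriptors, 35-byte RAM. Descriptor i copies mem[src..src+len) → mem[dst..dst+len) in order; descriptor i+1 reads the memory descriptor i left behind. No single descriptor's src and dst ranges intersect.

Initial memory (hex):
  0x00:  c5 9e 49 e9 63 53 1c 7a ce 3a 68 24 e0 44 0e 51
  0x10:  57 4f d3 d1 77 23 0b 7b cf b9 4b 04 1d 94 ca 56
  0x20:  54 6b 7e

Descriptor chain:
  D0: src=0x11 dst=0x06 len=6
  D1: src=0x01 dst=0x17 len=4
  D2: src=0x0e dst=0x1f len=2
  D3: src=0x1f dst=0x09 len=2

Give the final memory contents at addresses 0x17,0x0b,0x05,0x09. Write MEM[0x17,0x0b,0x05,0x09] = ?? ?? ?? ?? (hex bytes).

  after D0: wrote 6B at 0x06 = 4fd3d177230b
  after D1: wrote 4B at 0x17 = 9e49e963
  after D2: wrote 2B at 0x1f = 0e51
  after D3: wrote 2B at 0x09 = 0e51
query mem[0x17]=0x9e, mem[0x0b]=0x0b, mem[0x05]=0x53, mem[0x09]=0x0e

MEM[0x17,0x0b,0x05,0x09] = 9e 0b 53 0e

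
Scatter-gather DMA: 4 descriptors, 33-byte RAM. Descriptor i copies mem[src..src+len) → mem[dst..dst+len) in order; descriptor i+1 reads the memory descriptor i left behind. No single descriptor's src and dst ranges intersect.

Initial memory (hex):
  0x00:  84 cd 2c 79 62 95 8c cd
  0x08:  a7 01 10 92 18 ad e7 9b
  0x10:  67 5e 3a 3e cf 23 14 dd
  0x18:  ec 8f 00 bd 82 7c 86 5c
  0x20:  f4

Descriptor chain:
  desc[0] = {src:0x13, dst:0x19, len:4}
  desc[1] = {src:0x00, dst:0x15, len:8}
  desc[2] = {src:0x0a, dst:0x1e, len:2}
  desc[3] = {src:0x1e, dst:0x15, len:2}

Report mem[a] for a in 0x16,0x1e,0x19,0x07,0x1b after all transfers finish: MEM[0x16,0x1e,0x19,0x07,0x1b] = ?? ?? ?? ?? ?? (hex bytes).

D0: mem[0x19..0x1c] <- [3e cf 23 14]
D1: mem[0x15..0x1c] <- [84 cd 2c 79 62 95 8c cd]
D2: mem[0x1e..0x1f] <- [10 92]
D3: mem[0x15..0x16] <- [10 92]
query mem[0x16]=0x92, mem[0x1e]=0x10, mem[0x19]=0x62, mem[0x07]=0xcd, mem[0x1b]=0x8c

MEM[0x16,0x1e,0x19,0x07,0x1b] = 92 10 62 cd 8c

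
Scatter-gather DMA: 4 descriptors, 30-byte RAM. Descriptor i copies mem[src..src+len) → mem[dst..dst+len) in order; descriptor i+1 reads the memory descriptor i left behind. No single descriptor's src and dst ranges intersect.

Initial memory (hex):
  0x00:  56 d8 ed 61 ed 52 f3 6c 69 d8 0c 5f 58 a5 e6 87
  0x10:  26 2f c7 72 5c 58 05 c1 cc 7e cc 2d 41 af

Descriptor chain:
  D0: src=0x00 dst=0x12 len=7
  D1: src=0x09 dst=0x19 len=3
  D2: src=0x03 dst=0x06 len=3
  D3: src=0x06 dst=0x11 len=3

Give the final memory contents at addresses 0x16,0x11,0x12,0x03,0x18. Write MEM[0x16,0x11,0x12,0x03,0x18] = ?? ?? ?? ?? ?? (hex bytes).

MEM[0x16,0x11,0x12,0x03,0x18] = ed 61 ed 61 f3

#0 dst[0x12+7] := {0x56,0xd8,0xed,0x61,0xed,0x52,0xf3}
#1 dst[0x19+3] := {0xd8,0x0c,0x5f}
#2 dst[0x06+3] := {0x61,0xed,0x52}
#3 dst[0x11+3] := {0x61,0xed,0x52}
query mem[0x16]=0xed, mem[0x11]=0x61, mem[0x12]=0xed, mem[0x03]=0x61, mem[0x18]=0xf3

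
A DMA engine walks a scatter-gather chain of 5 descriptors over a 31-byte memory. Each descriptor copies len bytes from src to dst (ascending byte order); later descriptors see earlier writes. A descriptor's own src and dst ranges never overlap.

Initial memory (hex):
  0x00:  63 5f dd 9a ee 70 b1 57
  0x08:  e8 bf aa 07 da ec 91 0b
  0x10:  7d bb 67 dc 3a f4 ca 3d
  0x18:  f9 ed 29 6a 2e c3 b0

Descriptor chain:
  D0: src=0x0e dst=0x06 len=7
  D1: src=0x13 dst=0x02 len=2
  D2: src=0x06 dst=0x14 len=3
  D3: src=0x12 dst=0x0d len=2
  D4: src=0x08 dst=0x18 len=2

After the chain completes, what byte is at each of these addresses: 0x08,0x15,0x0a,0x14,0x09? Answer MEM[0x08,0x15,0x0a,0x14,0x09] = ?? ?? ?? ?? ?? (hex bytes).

#0 dst[0x06+7] := {0x91,0x0b,0x7d,0xbb,0x67,0xdc,0x3a}
#1 dst[0x02+2] := {0xdc,0x3a}
#2 dst[0x14+3] := {0x91,0x0b,0x7d}
#3 dst[0x0d+2] := {0x67,0xdc}
#4 dst[0x18+2] := {0x7d,0xbb}
query mem[0x08]=0x7d, mem[0x15]=0x0b, mem[0x0a]=0x67, mem[0x14]=0x91, mem[0x09]=0xbb

MEM[0x08,0x15,0x0a,0x14,0x09] = 7d 0b 67 91 bb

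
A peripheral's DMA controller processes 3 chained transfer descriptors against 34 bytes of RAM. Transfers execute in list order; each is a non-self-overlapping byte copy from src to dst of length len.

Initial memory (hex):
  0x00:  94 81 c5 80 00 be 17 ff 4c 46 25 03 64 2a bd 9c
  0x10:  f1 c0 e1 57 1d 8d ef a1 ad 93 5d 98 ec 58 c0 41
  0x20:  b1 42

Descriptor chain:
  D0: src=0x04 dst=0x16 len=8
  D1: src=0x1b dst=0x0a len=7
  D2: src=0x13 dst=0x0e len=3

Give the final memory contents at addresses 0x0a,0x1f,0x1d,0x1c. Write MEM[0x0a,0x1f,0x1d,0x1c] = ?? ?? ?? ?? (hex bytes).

MEM[0x0a,0x1f,0x1d,0x1c] = 46 41 03 25

D0: mem[0x16..0x1d] <- [00 be 17 ff 4c 46 25 03]
D1: mem[0x0a..0x10] <- [46 25 03 c0 41 b1 42]
D2: mem[0x0e..0x10] <- [57 1d 8d]
query mem[0x0a]=0x46, mem[0x1f]=0x41, mem[0x1d]=0x03, mem[0x1c]=0x25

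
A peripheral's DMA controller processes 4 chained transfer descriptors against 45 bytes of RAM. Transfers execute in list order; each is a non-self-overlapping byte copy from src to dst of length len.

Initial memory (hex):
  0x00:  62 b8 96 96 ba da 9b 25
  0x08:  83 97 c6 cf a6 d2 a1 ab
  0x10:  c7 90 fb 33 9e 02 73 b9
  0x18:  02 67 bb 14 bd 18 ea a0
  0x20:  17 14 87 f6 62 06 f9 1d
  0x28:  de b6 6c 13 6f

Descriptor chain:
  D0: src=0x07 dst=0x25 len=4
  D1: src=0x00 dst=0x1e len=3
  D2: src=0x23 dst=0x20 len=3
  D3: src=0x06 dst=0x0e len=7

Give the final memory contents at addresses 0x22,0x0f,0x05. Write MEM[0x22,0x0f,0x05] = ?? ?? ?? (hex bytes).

MEM[0x22,0x0f,0x05] = 25 25 da

D0: mem[0x25..0x28] <- [25 83 97 c6]
D1: mem[0x1e..0x20] <- [62 b8 96]
D2: mem[0x20..0x22] <- [f6 62 25]
D3: mem[0x0e..0x14] <- [9b 25 83 97 c6 cf a6]
query mem[0x22]=0x25, mem[0x0f]=0x25, mem[0x05]=0xda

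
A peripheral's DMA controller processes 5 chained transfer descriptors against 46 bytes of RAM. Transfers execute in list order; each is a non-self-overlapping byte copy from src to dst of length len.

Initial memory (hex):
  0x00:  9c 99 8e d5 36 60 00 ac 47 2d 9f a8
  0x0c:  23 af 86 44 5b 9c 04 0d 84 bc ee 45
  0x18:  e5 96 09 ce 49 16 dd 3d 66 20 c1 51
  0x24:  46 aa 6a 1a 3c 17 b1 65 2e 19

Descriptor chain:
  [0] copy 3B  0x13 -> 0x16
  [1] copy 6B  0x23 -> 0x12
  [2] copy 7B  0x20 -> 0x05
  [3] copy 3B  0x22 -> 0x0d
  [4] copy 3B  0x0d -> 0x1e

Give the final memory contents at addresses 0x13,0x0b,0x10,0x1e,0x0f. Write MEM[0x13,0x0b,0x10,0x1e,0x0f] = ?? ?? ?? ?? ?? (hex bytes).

#0 dst[0x16+3] := {0x0d,0x84,0xbc}
#1 dst[0x12+6] := {0x51,0x46,0xaa,0x6a,0x1a,0x3c}
#2 dst[0x05+7] := {0x66,0x20,0xc1,0x51,0x46,0xaa,0x6a}
#3 dst[0x0d+3] := {0xc1,0x51,0x46}
#4 dst[0x1e+3] := {0xc1,0x51,0x46}
query mem[0x13]=0x46, mem[0x0b]=0x6a, mem[0x10]=0x5b, mem[0x1e]=0xc1, mem[0x0f]=0x46

MEM[0x13,0x0b,0x10,0x1e,0x0f] = 46 6a 5b c1 46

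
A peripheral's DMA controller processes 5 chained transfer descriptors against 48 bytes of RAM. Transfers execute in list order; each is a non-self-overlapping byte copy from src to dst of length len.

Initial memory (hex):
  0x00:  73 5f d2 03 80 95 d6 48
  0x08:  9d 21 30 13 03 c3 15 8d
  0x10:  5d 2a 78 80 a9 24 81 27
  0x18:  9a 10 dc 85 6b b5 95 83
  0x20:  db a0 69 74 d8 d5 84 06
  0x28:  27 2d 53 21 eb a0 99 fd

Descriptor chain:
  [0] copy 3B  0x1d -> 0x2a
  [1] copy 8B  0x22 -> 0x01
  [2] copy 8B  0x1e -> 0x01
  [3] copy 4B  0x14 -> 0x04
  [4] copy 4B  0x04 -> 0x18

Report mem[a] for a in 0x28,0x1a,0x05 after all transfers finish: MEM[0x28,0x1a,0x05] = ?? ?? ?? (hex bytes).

#0 dst[0x2a+3] := {0xb5,0x95,0x83}
#1 dst[0x01+8] := {0x69,0x74,0xd8,0xd5,0x84,0x06,0x27,0x2d}
#2 dst[0x01+8] := {0x95,0x83,0xdb,0xa0,0x69,0x74,0xd8,0xd5}
#3 dst[0x04+4] := {0xa9,0x24,0x81,0x27}
#4 dst[0x18+4] := {0xa9,0x24,0x81,0x27}
query mem[0x28]=0x27, mem[0x1a]=0x81, mem[0x05]=0x24

MEM[0x28,0x1a,0x05] = 27 81 24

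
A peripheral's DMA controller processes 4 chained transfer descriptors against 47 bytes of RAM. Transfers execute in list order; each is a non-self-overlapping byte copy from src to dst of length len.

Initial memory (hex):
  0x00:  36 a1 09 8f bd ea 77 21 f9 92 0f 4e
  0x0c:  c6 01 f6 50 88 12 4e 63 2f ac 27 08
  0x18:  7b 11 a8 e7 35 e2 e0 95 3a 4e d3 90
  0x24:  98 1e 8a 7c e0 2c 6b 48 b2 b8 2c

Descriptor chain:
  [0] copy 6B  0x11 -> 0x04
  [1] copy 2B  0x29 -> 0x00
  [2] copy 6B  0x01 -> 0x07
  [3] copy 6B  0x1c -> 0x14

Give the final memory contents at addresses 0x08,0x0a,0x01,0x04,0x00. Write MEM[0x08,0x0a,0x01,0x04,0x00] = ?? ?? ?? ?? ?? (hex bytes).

[0] 0x11->0x04 len=6 : 12 4e 63 2f ac 27
[1] 0x29->0x00 len=2 : 2c 6b
[2] 0x01->0x07 len=6 : 6b 09 8f 12 4e 63
[3] 0x1c->0x14 len=6 : 35 e2 e0 95 3a 4e
query mem[0x08]=0x09, mem[0x0a]=0x12, mem[0x01]=0x6b, mem[0x04]=0x12, mem[0x00]=0x2c

MEM[0x08,0x0a,0x01,0x04,0x00] = 09 12 6b 12 2c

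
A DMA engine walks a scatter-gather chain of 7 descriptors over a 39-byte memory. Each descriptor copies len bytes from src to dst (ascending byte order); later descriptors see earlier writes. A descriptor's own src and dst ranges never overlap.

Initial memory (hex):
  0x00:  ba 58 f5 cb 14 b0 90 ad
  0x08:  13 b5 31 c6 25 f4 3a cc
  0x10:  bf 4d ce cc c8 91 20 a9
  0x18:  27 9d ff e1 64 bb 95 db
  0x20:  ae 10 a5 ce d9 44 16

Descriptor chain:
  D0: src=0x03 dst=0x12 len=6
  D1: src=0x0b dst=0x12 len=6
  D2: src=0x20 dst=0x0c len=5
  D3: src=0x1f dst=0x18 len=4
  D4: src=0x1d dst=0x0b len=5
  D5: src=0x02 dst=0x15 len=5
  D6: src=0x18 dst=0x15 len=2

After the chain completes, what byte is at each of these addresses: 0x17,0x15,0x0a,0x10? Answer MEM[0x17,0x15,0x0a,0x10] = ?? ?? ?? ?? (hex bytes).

#0 dst[0x12+6] := {0xcb,0x14,0xb0,0x90,0xad,0x13}
#1 dst[0x12+6] := {0xc6,0x25,0xf4,0x3a,0xcc,0xbf}
#2 dst[0x0c+5] := {0xae,0x10,0xa5,0xce,0xd9}
#3 dst[0x18+4] := {0xdb,0xae,0x10,0xa5}
#4 dst[0x0b+5] := {0xbb,0x95,0xdb,0xae,0x10}
#5 dst[0x15+5] := {0xf5,0xcb,0x14,0xb0,0x90}
#6 dst[0x15+2] := {0xb0,0x90}
query mem[0x17]=0x14, mem[0x15]=0xb0, mem[0x0a]=0x31, mem[0x10]=0xd9

MEM[0x17,0x15,0x0a,0x10] = 14 b0 31 d9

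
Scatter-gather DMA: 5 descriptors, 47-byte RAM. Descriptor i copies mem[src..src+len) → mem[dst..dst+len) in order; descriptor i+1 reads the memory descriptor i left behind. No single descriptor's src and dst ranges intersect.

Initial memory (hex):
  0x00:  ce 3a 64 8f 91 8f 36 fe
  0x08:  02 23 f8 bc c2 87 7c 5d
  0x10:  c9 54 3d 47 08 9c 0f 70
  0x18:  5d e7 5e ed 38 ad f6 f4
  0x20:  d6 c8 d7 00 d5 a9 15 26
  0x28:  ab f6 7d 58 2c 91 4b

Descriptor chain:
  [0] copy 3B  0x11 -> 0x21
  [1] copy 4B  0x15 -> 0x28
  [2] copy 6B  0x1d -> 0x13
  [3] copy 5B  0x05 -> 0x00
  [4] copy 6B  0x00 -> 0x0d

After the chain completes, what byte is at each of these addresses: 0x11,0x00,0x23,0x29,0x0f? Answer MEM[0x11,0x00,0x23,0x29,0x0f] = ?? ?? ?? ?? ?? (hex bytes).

D0: mem[0x21..0x23] <- [54 3d 47]
D1: mem[0x28..0x2b] <- [9c 0f 70 5d]
D2: mem[0x13..0x18] <- [ad f6 f4 d6 54 3d]
D3: mem[0x00..0x04] <- [8f 36 fe 02 23]
D4: mem[0x0d..0x12] <- [8f 36 fe 02 23 8f]
query mem[0x11]=0x23, mem[0x00]=0x8f, mem[0x23]=0x47, mem[0x29]=0x0f, mem[0x0f]=0xfe

MEM[0x11,0x00,0x23,0x29,0x0f] = 23 8f 47 0f fe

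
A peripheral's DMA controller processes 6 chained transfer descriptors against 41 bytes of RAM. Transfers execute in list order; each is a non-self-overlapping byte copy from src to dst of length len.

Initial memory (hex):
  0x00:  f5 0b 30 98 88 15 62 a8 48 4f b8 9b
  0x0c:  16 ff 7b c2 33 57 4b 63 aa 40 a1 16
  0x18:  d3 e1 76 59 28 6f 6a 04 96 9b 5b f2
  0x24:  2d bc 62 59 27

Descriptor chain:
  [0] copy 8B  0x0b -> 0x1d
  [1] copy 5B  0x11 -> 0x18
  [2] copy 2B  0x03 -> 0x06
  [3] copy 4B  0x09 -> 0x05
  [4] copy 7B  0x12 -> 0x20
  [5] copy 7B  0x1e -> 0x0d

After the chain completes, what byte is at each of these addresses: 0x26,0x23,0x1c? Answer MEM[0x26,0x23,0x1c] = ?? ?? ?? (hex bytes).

D0: mem[0x1d..0x24] <- [9b 16 ff 7b c2 33 57 4b]
D1: mem[0x18..0x1c] <- [57 4b 63 aa 40]
D2: mem[0x06..0x07] <- [98 88]
D3: mem[0x05..0x08] <- [4f b8 9b 16]
D4: mem[0x20..0x26] <- [4b 63 aa 40 a1 16 57]
D5: mem[0x0d..0x13] <- [16 ff 4b 63 aa 40 a1]
query mem[0x26]=0x57, mem[0x23]=0x40, mem[0x1c]=0x40

MEM[0x26,0x23,0x1c] = 57 40 40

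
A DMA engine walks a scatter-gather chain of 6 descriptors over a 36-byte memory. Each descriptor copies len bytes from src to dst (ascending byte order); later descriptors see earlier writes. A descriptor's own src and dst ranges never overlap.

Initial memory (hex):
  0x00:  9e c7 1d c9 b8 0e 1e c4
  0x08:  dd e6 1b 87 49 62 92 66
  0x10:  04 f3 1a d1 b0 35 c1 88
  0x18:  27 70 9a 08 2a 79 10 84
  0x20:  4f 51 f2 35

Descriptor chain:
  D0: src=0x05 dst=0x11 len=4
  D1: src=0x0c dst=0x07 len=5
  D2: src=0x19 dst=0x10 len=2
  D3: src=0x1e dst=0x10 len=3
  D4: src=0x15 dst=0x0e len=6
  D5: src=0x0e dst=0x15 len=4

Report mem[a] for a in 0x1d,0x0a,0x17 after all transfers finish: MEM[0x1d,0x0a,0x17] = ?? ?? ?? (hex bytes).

D0: mem[0x11..0x14] <- [0e 1e c4 dd]
D1: mem[0x07..0x0b] <- [49 62 92 66 04]
D2: mem[0x10..0x11] <- [70 9a]
D3: mem[0x10..0x12] <- [10 84 4f]
D4: mem[0x0e..0x13] <- [35 c1 88 27 70 9a]
D5: mem[0x15..0x18] <- [35 c1 88 27]
query mem[0x1d]=0x79, mem[0x0a]=0x66, mem[0x17]=0x88

MEM[0x1d,0x0a,0x17] = 79 66 88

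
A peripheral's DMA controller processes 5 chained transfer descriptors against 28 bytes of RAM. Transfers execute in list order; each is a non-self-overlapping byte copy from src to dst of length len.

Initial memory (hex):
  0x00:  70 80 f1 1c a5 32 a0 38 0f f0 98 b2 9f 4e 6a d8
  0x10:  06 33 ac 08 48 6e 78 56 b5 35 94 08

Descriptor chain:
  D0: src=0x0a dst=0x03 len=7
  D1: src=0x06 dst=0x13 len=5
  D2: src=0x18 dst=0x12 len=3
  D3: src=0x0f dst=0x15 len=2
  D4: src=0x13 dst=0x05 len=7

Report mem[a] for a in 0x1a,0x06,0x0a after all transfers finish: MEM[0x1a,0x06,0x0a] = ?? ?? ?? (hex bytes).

D0: mem[0x03..0x09] <- [98 b2 9f 4e 6a d8 06]
D1: mem[0x13..0x17] <- [4e 6a d8 06 98]
D2: mem[0x12..0x14] <- [b5 35 94]
D3: mem[0x15..0x16] <- [d8 06]
D4: mem[0x05..0x0b] <- [35 94 d8 06 98 b5 35]
query mem[0x1a]=0x94, mem[0x06]=0x94, mem[0x0a]=0xb5

MEM[0x1a,0x06,0x0a] = 94 94 b5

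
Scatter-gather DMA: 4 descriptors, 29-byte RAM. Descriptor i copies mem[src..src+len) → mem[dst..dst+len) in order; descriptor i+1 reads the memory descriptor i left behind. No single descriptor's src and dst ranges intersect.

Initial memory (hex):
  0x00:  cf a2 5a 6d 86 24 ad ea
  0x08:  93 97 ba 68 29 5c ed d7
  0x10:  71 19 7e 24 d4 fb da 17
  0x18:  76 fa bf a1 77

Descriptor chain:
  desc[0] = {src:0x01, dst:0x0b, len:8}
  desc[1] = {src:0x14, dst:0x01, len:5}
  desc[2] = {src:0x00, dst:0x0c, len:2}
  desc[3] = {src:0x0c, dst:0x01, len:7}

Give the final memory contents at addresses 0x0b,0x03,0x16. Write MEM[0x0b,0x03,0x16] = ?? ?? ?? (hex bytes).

MEM[0x0b,0x03,0x16] = a2 86 da

#0 dst[0x0b+8] := {0xa2,0x5a,0x6d,0x86,0x24,0xad,0xea,0x93}
#1 dst[0x01+5] := {0xd4,0xfb,0xda,0x17,0x76}
#2 dst[0x0c+2] := {0xcf,0xd4}
#3 dst[0x01+7] := {0xcf,0xd4,0x86,0x24,0xad,0xea,0x93}
query mem[0x0b]=0xa2, mem[0x03]=0x86, mem[0x16]=0xda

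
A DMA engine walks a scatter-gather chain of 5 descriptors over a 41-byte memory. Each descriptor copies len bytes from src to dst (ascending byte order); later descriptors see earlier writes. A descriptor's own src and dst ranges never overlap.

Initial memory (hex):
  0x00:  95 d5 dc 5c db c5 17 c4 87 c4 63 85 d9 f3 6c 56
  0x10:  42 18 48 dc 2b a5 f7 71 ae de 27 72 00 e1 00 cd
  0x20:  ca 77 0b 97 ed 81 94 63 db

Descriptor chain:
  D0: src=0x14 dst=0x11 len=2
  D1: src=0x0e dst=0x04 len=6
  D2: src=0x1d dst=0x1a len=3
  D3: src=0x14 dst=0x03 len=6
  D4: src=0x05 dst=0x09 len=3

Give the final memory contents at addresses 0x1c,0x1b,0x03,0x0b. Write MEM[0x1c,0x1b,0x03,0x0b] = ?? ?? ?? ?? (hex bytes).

MEM[0x1c,0x1b,0x03,0x0b] = cd 00 2b ae

D0: mem[0x11..0x12] <- [2b a5]
D1: mem[0x04..0x09] <- [6c 56 42 2b a5 dc]
D2: mem[0x1a..0x1c] <- [e1 00 cd]
D3: mem[0x03..0x08] <- [2b a5 f7 71 ae de]
D4: mem[0x09..0x0b] <- [f7 71 ae]
query mem[0x1c]=0xcd, mem[0x1b]=0x00, mem[0x03]=0x2b, mem[0x0b]=0xae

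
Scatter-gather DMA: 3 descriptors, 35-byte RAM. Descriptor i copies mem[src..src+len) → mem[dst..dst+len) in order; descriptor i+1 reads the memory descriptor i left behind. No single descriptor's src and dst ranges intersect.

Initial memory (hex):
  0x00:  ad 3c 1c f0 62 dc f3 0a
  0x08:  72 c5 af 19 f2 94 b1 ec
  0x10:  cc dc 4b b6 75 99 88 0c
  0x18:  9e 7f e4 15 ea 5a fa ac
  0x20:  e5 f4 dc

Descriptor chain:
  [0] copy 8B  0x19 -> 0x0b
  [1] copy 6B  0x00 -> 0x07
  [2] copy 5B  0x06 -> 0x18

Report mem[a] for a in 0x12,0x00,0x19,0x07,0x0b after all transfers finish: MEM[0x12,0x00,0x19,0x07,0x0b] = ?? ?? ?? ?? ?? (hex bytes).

  after D0: wrote 8B at 0x0b = 7fe415ea5afaace5
  after D1: wrote 6B at 0x07 = ad3c1cf062dc
  after D2: wrote 5B at 0x18 = f3ad3c1cf0
query mem[0x12]=0xe5, mem[0x00]=0xad, mem[0x19]=0xad, mem[0x07]=0xad, mem[0x0b]=0x62

MEM[0x12,0x00,0x19,0x07,0x0b] = e5 ad ad ad 62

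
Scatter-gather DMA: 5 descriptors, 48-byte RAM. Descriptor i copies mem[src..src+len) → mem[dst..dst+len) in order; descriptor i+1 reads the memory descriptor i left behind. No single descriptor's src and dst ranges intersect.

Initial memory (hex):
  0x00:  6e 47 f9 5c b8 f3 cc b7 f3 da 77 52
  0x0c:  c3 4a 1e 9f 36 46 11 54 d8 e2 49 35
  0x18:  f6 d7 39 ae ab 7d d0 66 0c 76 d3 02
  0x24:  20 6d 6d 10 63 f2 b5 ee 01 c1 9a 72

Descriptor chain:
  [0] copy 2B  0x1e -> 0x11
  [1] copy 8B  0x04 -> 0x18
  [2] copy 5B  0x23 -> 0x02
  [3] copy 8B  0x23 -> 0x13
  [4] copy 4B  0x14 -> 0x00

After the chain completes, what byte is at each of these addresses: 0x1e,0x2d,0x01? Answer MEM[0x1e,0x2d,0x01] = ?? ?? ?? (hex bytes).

  after D0: wrote 2B at 0x11 = d066
  after D1: wrote 8B at 0x18 = b8f3ccb7f3da7752
  after D2: wrote 5B at 0x02 = 02206d6d10
  after D3: wrote 8B at 0x13 = 02206d6d1063f2b5
  after D4: wrote 4B at 0x00 = 206d6d10
query mem[0x1e]=0x77, mem[0x2d]=0xc1, mem[0x01]=0x6d

MEM[0x1e,0x2d,0x01] = 77 c1 6d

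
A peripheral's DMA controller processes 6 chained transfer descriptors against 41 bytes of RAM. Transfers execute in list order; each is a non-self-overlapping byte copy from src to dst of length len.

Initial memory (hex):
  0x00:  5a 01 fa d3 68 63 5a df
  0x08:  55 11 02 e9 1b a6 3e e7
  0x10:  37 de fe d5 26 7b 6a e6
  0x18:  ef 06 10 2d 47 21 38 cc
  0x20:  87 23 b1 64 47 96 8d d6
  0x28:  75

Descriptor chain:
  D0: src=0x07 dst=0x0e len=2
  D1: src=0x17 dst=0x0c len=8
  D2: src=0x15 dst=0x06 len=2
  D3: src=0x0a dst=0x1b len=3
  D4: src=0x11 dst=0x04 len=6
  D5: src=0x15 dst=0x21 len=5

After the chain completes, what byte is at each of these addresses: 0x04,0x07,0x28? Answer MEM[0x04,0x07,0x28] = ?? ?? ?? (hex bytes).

[0] 0x07->0x0e len=2 : df 55
[1] 0x17->0x0c len=8 : e6 ef 06 10 2d 47 21 38
[2] 0x15->0x06 len=2 : 7b 6a
[3] 0x0a->0x1b len=3 : 02 e9 e6
[4] 0x11->0x04 len=6 : 47 21 38 26 7b 6a
[5] 0x15->0x21 len=5 : 7b 6a e6 ef 06
query mem[0x04]=0x47, mem[0x07]=0x26, mem[0x28]=0x75

MEM[0x04,0x07,0x28] = 47 26 75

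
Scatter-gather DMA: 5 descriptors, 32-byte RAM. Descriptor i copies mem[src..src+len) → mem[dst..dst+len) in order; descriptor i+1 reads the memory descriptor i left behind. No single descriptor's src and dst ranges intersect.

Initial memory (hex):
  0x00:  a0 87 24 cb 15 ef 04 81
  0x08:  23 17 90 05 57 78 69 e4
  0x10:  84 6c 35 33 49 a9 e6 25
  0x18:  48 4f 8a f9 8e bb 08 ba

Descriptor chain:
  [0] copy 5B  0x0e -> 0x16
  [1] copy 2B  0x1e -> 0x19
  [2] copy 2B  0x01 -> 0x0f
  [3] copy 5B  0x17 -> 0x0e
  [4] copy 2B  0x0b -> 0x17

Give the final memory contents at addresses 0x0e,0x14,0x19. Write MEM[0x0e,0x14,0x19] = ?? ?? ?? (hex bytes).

MEM[0x0e,0x14,0x19] = e4 49 08

#0 dst[0x16+5] := {0x69,0xe4,0x84,0x6c,0x35}
#1 dst[0x19+2] := {0x08,0xba}
#2 dst[0x0f+2] := {0x87,0x24}
#3 dst[0x0e+5] := {0xe4,0x84,0x08,0xba,0xf9}
#4 dst[0x17+2] := {0x05,0x57}
query mem[0x0e]=0xe4, mem[0x14]=0x49, mem[0x19]=0x08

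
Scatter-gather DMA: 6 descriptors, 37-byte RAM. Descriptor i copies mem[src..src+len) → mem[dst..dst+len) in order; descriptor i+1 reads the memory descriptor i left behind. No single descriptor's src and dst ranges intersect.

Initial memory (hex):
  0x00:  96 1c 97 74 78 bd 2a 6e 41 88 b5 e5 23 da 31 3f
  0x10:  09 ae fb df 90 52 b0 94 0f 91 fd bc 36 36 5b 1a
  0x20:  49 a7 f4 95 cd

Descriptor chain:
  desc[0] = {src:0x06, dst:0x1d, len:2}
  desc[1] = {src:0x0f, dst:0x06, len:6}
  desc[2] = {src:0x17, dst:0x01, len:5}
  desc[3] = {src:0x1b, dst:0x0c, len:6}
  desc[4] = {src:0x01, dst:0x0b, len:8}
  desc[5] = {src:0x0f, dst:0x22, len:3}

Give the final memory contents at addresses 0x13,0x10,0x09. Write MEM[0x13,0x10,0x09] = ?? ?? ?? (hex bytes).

  after D0: wrote 2B at 0x1d = 2a6e
  after D1: wrote 6B at 0x06 = 3f09aefbdf90
  after D2: wrote 5B at 0x01 = 940f91fdbc
  after D3: wrote 6B at 0x0c = bc362a6e1a49
  after D4: wrote 8B at 0x0b = 940f91fdbc3f09ae
  after D5: wrote 3B at 0x22 = bc3f09
query mem[0x13]=0xdf, mem[0x10]=0x3f, mem[0x09]=0xfb

MEM[0x13,0x10,0x09] = df 3f fb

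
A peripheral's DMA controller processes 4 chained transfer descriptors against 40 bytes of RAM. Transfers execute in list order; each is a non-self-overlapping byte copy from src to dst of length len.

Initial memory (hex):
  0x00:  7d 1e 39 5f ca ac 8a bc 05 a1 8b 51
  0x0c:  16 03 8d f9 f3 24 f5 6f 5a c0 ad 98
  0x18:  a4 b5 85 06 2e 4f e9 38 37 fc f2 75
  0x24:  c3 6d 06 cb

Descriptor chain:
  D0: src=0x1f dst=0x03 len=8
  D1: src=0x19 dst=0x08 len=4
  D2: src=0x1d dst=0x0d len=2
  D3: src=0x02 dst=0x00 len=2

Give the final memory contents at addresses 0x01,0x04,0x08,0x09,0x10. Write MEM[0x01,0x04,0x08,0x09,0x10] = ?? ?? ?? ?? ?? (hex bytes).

MEM[0x01,0x04,0x08,0x09,0x10] = 38 37 b5 85 f3

  after D0: wrote 8B at 0x03 = 3837fcf275c36d06
  after D1: wrote 4B at 0x08 = b585062e
  after D2: wrote 2B at 0x0d = 4fe9
  after D3: wrote 2B at 0x00 = 3938
query mem[0x01]=0x38, mem[0x04]=0x37, mem[0x08]=0xb5, mem[0x09]=0x85, mem[0x10]=0xf3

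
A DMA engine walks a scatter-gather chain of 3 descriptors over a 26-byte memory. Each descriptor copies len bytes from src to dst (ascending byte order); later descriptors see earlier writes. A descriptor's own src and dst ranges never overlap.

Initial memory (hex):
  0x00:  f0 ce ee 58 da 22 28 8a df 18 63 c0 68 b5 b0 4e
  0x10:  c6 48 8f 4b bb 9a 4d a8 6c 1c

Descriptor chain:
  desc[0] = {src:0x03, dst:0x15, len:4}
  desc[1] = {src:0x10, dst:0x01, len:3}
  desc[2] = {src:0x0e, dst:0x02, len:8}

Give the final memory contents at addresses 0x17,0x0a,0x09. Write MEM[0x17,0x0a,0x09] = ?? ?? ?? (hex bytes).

  after D0: wrote 4B at 0x15 = 58da2228
  after D1: wrote 3B at 0x01 = c6488f
  after D2: wrote 8B at 0x02 = b04ec6488f4bbb58
query mem[0x17]=0x22, mem[0x0a]=0x63, mem[0x09]=0x58

MEM[0x17,0x0a,0x09] = 22 63 58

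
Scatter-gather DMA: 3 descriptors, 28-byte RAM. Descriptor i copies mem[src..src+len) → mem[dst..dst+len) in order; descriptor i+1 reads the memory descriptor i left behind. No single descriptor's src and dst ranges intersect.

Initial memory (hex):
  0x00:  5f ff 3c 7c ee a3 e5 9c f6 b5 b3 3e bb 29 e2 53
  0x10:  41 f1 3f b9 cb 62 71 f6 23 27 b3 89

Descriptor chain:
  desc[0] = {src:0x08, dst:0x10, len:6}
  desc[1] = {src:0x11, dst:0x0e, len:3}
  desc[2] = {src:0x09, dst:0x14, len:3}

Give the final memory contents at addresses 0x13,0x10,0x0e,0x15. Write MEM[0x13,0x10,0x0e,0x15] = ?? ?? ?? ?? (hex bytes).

MEM[0x13,0x10,0x0e,0x15] = 3e 3e b5 b3

D0: mem[0x10..0x15] <- [f6 b5 b3 3e bb 29]
D1: mem[0x0e..0x10] <- [b5 b3 3e]
D2: mem[0x14..0x16] <- [b5 b3 3e]
query mem[0x13]=0x3e, mem[0x10]=0x3e, mem[0x0e]=0xb5, mem[0x15]=0xb3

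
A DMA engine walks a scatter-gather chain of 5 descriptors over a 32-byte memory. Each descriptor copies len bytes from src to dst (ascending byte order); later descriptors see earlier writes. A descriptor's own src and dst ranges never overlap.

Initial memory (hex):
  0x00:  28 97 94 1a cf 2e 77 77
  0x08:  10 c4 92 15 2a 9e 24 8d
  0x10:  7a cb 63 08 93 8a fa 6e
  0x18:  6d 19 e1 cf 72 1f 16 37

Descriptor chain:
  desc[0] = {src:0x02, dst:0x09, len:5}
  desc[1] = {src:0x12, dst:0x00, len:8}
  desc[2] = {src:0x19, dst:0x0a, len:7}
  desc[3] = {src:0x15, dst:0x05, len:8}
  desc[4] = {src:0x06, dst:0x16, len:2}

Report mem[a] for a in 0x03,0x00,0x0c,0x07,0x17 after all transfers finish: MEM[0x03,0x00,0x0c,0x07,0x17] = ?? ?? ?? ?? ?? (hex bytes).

D0: mem[0x09..0x0d] <- [94 1a cf 2e 77]
D1: mem[0x00..0x07] <- [63 08 93 8a fa 6e 6d 19]
D2: mem[0x0a..0x10] <- [19 e1 cf 72 1f 16 37]
D3: mem[0x05..0x0c] <- [8a fa 6e 6d 19 e1 cf 72]
D4: mem[0x16..0x17] <- [fa 6e]
query mem[0x03]=0x8a, mem[0x00]=0x63, mem[0x0c]=0x72, mem[0x07]=0x6e, mem[0x17]=0x6e

MEM[0x03,0x00,0x0c,0x07,0x17] = 8a 63 72 6e 6e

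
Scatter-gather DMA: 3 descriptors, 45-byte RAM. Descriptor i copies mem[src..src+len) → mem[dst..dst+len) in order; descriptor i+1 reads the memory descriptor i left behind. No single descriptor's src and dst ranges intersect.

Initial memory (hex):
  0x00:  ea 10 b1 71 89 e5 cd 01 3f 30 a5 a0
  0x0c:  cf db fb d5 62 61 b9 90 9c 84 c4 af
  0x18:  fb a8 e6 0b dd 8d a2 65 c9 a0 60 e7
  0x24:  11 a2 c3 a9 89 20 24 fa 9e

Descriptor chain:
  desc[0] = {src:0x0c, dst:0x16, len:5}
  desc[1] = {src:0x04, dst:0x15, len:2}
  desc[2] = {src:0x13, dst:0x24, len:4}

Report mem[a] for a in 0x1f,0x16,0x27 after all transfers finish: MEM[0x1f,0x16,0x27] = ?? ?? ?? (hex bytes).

MEM[0x1f,0x16,0x27] = 65 e5 e5

  after D0: wrote 5B at 0x16 = cfdbfbd562
  after D1: wrote 2B at 0x15 = 89e5
  after D2: wrote 4B at 0x24 = 909c89e5
query mem[0x1f]=0x65, mem[0x16]=0xe5, mem[0x27]=0xe5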